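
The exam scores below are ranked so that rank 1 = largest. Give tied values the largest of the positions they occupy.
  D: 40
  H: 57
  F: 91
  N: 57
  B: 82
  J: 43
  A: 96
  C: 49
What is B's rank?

Sorted (descending): 96, 91, 82, 57, 57, 49, 43, 40
The 2 values of 57 occupy positions 4–5 → each gets rank 5.
B has value 82 → rank 3.

3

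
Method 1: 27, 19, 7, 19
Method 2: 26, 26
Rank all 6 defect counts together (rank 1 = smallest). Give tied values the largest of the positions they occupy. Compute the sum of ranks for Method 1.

13

Sorted (ascending): 7, 19, 19, 26, 26, 27
The 2 values of 19 occupy positions 2–3 → each gets rank 3.
The 2 values of 26 occupy positions 4–5 → each gets rank 5.
Method 1 values → pooled ranks: 27→6, 19→3, 7→1, 19→3
Rank sum = 6 + 3 + 1 + 3 = 13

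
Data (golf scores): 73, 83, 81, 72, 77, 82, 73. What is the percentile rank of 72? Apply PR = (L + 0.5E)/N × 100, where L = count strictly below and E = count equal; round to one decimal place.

N = 7.
Strictly below 72: 0. Equal to 72: 1.
PR = (0 + 0.5·1)/7 × 100 = 7.1

7.1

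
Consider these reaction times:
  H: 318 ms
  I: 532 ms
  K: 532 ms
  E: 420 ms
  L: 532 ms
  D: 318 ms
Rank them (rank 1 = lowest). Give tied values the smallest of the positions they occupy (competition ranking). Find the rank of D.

1

Sorted (ascending): 318, 318, 420, 532, 532, 532
The 2 values of 318 occupy positions 1–2 → each gets rank 1.
The 3 values of 532 occupy positions 4–6 → each gets rank 4.
D has value 318 ms → rank 1.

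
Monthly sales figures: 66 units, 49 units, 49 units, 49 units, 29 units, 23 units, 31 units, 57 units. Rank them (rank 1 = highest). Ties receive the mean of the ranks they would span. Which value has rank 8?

23

Sorted (descending): 66, 57, 49, 49, 49, 31, 29, 23
The 3 values of 49 occupy positions 3–5 → average rank 4.
Rank 8 → value 23.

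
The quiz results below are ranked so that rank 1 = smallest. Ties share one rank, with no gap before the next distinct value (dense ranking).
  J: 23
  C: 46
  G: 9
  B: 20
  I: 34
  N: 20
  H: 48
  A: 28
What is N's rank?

2

Sorted (ascending): 9, 20, 20, 23, 28, 34, 46, 48
The 2 values of 20 share dense rank 2.
Remaining distinct values take the next consecutive integers.
N has value 20 → rank 2.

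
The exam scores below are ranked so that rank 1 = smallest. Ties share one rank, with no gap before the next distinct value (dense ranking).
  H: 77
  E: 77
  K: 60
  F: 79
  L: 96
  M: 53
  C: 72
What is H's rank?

Sorted (ascending): 53, 60, 72, 77, 77, 79, 96
The 2 values of 77 share dense rank 4.
Remaining distinct values take the next consecutive integers.
H has value 77 → rank 4.

4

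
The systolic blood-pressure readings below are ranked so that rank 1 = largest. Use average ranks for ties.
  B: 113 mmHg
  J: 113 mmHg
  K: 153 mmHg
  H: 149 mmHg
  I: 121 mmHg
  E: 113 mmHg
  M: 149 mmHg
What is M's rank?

2.5

Sorted (descending): 153, 149, 149, 121, 113, 113, 113
The 2 values of 149 occupy positions 2–3 → average rank (2+3)/2 = 2.5.
The 3 values of 113 occupy positions 5–7 → average rank 6.
M has value 149 mmHg → rank 2.5.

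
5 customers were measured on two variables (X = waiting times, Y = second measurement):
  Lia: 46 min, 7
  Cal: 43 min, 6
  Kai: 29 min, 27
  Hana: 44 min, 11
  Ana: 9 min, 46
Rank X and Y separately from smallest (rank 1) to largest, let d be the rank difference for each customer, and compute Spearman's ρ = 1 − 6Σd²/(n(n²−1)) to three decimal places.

-0.700

Ranks of variable 1: 5, 3, 2, 4, 1
Ranks of variable 2: 2, 1, 4, 3, 5
d = r₁ − r₂: 3, 2, -2, 1, -4
d²: 9, 4, 4, 1, 16; Σd² = 34
ρ = 1 − 6·34/(5·24) = 1 − 204/120 = -0.700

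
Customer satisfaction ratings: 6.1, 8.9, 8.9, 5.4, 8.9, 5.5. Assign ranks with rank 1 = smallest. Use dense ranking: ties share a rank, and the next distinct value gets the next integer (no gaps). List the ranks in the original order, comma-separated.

3, 4, 4, 1, 4, 2

Sorted (ascending): 5.4, 5.5, 6.1, 8.9, 8.9, 8.9
The 3 values of 8.9 share dense rank 4.
Remaining distinct values take the next consecutive integers.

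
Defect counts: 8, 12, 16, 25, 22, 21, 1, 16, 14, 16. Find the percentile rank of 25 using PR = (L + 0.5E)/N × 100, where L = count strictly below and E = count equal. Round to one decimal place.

95.0

N = 10.
Strictly below 25: 9. Equal to 25: 1.
PR = (9 + 0.5·1)/10 × 100 = 95.0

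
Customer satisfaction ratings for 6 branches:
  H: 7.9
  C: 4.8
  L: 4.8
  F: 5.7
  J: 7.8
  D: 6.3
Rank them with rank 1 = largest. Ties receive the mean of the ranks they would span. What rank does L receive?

Sorted (descending): 7.9, 7.8, 6.3, 5.7, 4.8, 4.8
The 2 values of 4.8 occupy positions 5–6 → average rank (5+6)/2 = 5.5.
L has value 4.8 → rank 5.5.

5.5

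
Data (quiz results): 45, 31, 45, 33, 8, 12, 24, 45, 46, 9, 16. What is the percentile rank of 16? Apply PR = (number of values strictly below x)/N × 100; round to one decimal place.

N = 11.
Strictly below 16: 3. Equal to 16: 1.
PR = 3/11 × 100 = 27.3

27.3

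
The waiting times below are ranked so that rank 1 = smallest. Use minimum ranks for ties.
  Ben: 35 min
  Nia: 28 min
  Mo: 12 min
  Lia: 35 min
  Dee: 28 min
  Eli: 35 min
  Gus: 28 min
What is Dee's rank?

Sorted (ascending): 12, 28, 28, 28, 35, 35, 35
The 3 values of 28 occupy positions 2–4 → each gets rank 2.
The 3 values of 35 occupy positions 5–7 → each gets rank 5.
Dee has value 28 min → rank 2.

2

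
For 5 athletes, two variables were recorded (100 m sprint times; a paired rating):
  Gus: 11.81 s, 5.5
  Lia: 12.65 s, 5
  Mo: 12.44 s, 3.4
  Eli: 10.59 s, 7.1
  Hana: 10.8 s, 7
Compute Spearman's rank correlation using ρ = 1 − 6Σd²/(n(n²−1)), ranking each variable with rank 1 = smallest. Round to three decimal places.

-0.900

Ranks of variable 1: 3, 5, 4, 1, 2
Ranks of variable 2: 3, 2, 1, 5, 4
d = r₁ − r₂: 0, 3, 3, -4, -2
d²: 0, 9, 9, 16, 4; Σd² = 38
ρ = 1 − 6·38/(5·24) = 1 − 228/120 = -0.900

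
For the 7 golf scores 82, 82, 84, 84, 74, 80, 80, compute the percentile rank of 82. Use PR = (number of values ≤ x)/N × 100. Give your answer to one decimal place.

71.4

N = 7.
Strictly below 82: 3. Equal to 82: 2.
PR = 5/7 × 100 = 71.4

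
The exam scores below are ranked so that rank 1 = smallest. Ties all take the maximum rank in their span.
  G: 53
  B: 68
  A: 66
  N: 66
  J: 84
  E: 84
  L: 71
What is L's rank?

5

Sorted (ascending): 53, 66, 66, 68, 71, 84, 84
The 2 values of 66 occupy positions 2–3 → each gets rank 3.
The 2 values of 84 occupy positions 6–7 → each gets rank 7.
L has value 71 → rank 5.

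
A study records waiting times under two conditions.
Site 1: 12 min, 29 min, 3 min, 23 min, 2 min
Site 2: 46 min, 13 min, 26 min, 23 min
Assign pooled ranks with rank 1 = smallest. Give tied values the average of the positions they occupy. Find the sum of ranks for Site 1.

19.5

Sorted (ascending): 2, 3, 12, 13, 23, 23, 26, 29, 46
The 2 values of 23 occupy positions 5–6 → average rank (5+6)/2 = 5.5.
Site 1 values → pooled ranks: 12→3, 29→8, 3→2, 23→5.5, 2→1
Rank sum = 3 + 8 + 2 + 5.5 + 1 = 19.5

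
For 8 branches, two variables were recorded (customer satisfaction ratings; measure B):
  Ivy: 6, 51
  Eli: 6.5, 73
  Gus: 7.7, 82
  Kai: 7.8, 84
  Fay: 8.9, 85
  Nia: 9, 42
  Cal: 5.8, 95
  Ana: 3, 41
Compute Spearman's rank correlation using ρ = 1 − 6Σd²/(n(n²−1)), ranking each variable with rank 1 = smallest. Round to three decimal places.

0.143

Ranks of variable 1: 3, 4, 5, 6, 7, 8, 2, 1
Ranks of variable 2: 3, 4, 5, 6, 7, 2, 8, 1
d = r₁ − r₂: 0, 0, 0, 0, 0, 6, -6, 0
d²: 0, 0, 0, 0, 0, 36, 36, 0; Σd² = 72
ρ = 1 − 6·72/(8·63) = 1 − 432/504 = 0.143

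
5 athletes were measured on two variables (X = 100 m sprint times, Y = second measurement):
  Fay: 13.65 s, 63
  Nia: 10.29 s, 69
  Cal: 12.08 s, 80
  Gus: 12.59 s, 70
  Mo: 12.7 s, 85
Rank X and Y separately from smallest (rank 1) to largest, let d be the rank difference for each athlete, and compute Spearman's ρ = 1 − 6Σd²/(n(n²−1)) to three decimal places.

-0.100

Ranks of variable 1: 5, 1, 2, 3, 4
Ranks of variable 2: 1, 2, 4, 3, 5
d = r₁ − r₂: 4, -1, -2, 0, -1
d²: 16, 1, 4, 0, 1; Σd² = 22
ρ = 1 − 6·22/(5·24) = 1 − 132/120 = -0.100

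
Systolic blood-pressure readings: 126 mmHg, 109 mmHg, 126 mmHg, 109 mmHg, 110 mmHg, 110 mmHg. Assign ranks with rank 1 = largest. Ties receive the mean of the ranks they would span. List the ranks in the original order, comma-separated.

Sorted (descending): 126, 126, 110, 110, 109, 109
The 2 values of 126 occupy positions 1–2 → average rank (1+2)/2 = 1.5.
The 2 values of 110 occupy positions 3–4 → average rank (3+4)/2 = 3.5.
The 2 values of 109 occupy positions 5–6 → average rank (5+6)/2 = 5.5.

1.5, 5.5, 1.5, 5.5, 3.5, 3.5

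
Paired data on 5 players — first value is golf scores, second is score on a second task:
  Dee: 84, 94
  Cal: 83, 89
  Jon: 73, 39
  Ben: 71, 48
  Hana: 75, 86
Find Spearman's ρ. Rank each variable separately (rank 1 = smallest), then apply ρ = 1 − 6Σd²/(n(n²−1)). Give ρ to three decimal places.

0.900

Ranks of variable 1: 5, 4, 2, 1, 3
Ranks of variable 2: 5, 4, 1, 2, 3
d = r₁ − r₂: 0, 0, 1, -1, 0
d²: 0, 0, 1, 1, 0; Σd² = 2
ρ = 1 − 6·2/(5·24) = 1 − 12/120 = 0.900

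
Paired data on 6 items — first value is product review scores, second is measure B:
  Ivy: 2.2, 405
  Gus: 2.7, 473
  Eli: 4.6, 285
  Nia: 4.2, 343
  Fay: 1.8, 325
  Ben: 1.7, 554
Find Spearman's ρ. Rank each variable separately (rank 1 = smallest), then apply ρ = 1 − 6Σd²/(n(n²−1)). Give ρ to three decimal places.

-0.600

Ranks of variable 1: 3, 4, 6, 5, 2, 1
Ranks of variable 2: 4, 5, 1, 3, 2, 6
d = r₁ − r₂: -1, -1, 5, 2, 0, -5
d²: 1, 1, 25, 4, 0, 25; Σd² = 56
ρ = 1 − 6·56/(6·35) = 1 − 336/210 = -0.600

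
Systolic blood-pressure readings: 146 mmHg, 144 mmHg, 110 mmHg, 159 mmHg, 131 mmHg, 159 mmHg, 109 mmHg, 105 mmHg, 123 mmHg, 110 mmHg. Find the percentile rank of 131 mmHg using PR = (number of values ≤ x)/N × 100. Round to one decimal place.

N = 10.
Strictly below 131: 5. Equal to 131: 1.
PR = 6/10 × 100 = 60.0

60.0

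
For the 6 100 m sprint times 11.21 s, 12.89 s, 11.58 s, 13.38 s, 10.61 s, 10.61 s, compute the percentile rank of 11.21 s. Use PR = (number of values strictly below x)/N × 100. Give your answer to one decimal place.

N = 6.
Strictly below 11.21: 2. Equal to 11.21: 1.
PR = 2/6 × 100 = 33.3

33.3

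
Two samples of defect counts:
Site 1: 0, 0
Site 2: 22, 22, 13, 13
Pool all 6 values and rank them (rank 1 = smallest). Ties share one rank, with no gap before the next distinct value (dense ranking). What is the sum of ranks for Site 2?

10

Sorted (ascending): 0, 0, 13, 13, 22, 22
The 2 values of 0 share dense rank 1.
The 2 values of 13 share dense rank 2.
The 2 values of 22 share dense rank 3.
Site 2 values → pooled ranks: 22→3, 22→3, 13→2, 13→2
Rank sum = 3 + 3 + 2 + 2 = 10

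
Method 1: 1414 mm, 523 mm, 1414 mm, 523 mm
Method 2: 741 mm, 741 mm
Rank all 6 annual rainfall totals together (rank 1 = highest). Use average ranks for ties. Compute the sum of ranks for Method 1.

14

Sorted (descending): 1414, 1414, 741, 741, 523, 523
The 2 values of 1414 occupy positions 1–2 → average rank (1+2)/2 = 1.5.
The 2 values of 741 occupy positions 3–4 → average rank (3+4)/2 = 3.5.
The 2 values of 523 occupy positions 5–6 → average rank (5+6)/2 = 5.5.
Method 1 values → pooled ranks: 1414→1.5, 523→5.5, 1414→1.5, 523→5.5
Rank sum = 1.5 + 5.5 + 1.5 + 5.5 = 14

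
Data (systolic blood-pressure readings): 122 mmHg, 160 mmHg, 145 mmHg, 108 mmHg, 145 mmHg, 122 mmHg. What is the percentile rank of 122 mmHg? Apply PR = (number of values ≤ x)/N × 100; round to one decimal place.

N = 6.
Strictly below 122: 1. Equal to 122: 2.
PR = 3/6 × 100 = 50.0

50.0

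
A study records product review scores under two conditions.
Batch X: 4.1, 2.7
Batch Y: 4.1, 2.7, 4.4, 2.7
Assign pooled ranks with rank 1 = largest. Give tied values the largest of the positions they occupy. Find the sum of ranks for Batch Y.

Sorted (descending): 4.4, 4.1, 4.1, 2.7, 2.7, 2.7
The 2 values of 4.1 occupy positions 2–3 → each gets rank 3.
The 3 values of 2.7 occupy positions 4–6 → each gets rank 6.
Batch Y values → pooled ranks: 4.1→3, 2.7→6, 4.4→1, 2.7→6
Rank sum = 3 + 6 + 1 + 6 = 16

16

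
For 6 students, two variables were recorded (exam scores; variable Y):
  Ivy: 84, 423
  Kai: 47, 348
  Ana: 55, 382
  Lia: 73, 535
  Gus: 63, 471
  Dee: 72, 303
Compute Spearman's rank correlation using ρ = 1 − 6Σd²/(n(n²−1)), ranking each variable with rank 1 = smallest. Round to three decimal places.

Ranks of variable 1: 6, 1, 2, 5, 3, 4
Ranks of variable 2: 4, 2, 3, 6, 5, 1
d = r₁ − r₂: 2, -1, -1, -1, -2, 3
d²: 4, 1, 1, 1, 4, 9; Σd² = 20
ρ = 1 − 6·20/(6·35) = 1 − 120/210 = 0.429

0.429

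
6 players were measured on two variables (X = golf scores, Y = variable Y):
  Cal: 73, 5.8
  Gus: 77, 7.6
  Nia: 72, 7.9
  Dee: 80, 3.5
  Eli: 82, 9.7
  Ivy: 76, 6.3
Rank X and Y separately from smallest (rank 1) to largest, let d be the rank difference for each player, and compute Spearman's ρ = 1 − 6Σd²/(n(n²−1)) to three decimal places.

0.086

Ranks of variable 1: 2, 4, 1, 5, 6, 3
Ranks of variable 2: 2, 4, 5, 1, 6, 3
d = r₁ − r₂: 0, 0, -4, 4, 0, 0
d²: 0, 0, 16, 16, 0, 0; Σd² = 32
ρ = 1 − 6·32/(6·35) = 1 − 192/210 = 0.086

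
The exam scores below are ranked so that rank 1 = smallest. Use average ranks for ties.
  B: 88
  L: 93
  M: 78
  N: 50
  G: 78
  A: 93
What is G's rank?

Sorted (ascending): 50, 78, 78, 88, 93, 93
The 2 values of 78 occupy positions 2–3 → average rank (2+3)/2 = 2.5.
The 2 values of 93 occupy positions 5–6 → average rank (5+6)/2 = 5.5.
G has value 78 → rank 2.5.

2.5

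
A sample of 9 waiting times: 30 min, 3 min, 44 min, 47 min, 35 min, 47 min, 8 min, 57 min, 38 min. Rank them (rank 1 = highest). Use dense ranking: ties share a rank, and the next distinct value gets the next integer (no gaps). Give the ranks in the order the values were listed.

Sorted (descending): 57, 47, 47, 44, 38, 35, 30, 8, 3
The 2 values of 47 share dense rank 2.
Remaining distinct values take the next consecutive integers.

6, 8, 3, 2, 5, 2, 7, 1, 4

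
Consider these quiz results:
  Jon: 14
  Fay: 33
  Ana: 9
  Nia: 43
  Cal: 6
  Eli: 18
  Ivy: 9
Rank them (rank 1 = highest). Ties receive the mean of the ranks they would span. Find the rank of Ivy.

Sorted (descending): 43, 33, 18, 14, 9, 9, 6
The 2 values of 9 occupy positions 5–6 → average rank (5+6)/2 = 5.5.
Ivy has value 9 → rank 5.5.

5.5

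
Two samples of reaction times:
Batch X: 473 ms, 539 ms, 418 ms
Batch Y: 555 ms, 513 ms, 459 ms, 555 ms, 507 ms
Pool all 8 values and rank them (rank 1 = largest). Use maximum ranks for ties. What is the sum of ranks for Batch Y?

20

Sorted (descending): 555, 555, 539, 513, 507, 473, 459, 418
The 2 values of 555 occupy positions 1–2 → each gets rank 2.
Batch Y values → pooled ranks: 555→2, 513→4, 459→7, 555→2, 507→5
Rank sum = 2 + 4 + 7 + 2 + 5 = 20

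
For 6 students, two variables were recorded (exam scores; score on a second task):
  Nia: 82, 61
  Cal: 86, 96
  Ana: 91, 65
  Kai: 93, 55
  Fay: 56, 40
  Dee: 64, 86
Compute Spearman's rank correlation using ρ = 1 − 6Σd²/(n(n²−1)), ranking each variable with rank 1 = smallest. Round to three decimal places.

Ranks of variable 1: 3, 4, 5, 6, 1, 2
Ranks of variable 2: 3, 6, 4, 2, 1, 5
d = r₁ − r₂: 0, -2, 1, 4, 0, -3
d²: 0, 4, 1, 16, 0, 9; Σd² = 30
ρ = 1 − 6·30/(6·35) = 1 − 180/210 = 0.143

0.143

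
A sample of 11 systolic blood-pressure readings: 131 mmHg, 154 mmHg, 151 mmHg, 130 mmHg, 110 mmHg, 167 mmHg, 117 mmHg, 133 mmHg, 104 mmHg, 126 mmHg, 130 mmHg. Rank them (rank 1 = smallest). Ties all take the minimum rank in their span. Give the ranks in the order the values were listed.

Sorted (ascending): 104, 110, 117, 126, 130, 130, 131, 133, 151, 154, 167
The 2 values of 130 occupy positions 5–6 → each gets rank 5.

7, 10, 9, 5, 2, 11, 3, 8, 1, 4, 5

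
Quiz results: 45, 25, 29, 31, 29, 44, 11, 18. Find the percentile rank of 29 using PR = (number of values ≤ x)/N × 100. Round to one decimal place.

62.5

N = 8.
Strictly below 29: 3. Equal to 29: 2.
PR = 5/8 × 100 = 62.5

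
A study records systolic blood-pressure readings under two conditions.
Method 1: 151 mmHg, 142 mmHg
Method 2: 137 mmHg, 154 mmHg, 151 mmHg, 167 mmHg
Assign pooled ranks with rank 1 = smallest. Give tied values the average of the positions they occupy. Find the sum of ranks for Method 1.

5.5

Sorted (ascending): 137, 142, 151, 151, 154, 167
The 2 values of 151 occupy positions 3–4 → average rank (3+4)/2 = 3.5.
Method 1 values → pooled ranks: 151→3.5, 142→2
Rank sum = 3.5 + 2 = 5.5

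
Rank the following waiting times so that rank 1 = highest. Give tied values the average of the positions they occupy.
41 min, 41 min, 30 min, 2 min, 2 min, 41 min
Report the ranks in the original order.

Sorted (descending): 41, 41, 41, 30, 2, 2
The 3 values of 41 occupy positions 1–3 → average rank 2.
The 2 values of 2 occupy positions 5–6 → average rank (5+6)/2 = 5.5.

2, 2, 4, 5.5, 5.5, 2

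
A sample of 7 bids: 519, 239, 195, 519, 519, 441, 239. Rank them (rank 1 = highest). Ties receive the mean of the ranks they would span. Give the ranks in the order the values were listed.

Sorted (descending): 519, 519, 519, 441, 239, 239, 195
The 3 values of 519 occupy positions 1–3 → average rank 2.
The 2 values of 239 occupy positions 5–6 → average rank (5+6)/2 = 5.5.

2, 5.5, 7, 2, 2, 4, 5.5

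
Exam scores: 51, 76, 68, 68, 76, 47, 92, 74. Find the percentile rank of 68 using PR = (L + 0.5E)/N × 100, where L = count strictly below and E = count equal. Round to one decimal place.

37.5

N = 8.
Strictly below 68: 2. Equal to 68: 2.
PR = (2 + 0.5·2)/8 × 100 = 37.5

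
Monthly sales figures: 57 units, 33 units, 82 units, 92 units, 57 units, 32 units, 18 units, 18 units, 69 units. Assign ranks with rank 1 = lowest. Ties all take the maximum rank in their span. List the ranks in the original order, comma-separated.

6, 4, 8, 9, 6, 3, 2, 2, 7

Sorted (ascending): 18, 18, 32, 33, 57, 57, 69, 82, 92
The 2 values of 18 occupy positions 1–2 → each gets rank 2.
The 2 values of 57 occupy positions 5–6 → each gets rank 6.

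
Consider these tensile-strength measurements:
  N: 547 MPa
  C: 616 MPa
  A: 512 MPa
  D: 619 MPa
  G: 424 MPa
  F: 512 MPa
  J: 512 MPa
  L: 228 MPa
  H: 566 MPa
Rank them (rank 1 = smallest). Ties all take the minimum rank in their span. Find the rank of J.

3

Sorted (ascending): 228, 424, 512, 512, 512, 547, 566, 616, 619
The 3 values of 512 occupy positions 3–5 → each gets rank 3.
J has value 512 MPa → rank 3.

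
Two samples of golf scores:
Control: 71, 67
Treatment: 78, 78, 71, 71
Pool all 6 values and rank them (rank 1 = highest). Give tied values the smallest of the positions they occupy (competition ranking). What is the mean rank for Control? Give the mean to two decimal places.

4.50

Sorted (descending): 78, 78, 71, 71, 71, 67
The 2 values of 78 occupy positions 1–2 → each gets rank 1.
The 3 values of 71 occupy positions 3–5 → each gets rank 3.
Control values → pooled ranks: 71→3, 67→6
Mean rank = (3 + 6) / 2 = 4.50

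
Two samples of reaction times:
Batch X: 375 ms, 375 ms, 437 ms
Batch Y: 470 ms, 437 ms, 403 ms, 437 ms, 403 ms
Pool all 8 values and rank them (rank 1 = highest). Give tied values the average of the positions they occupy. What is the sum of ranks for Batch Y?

Sorted (descending): 470, 437, 437, 437, 403, 403, 375, 375
The 3 values of 437 occupy positions 2–4 → average rank 3.
The 2 values of 403 occupy positions 5–6 → average rank (5+6)/2 = 5.5.
The 2 values of 375 occupy positions 7–8 → average rank (7+8)/2 = 7.5.
Batch Y values → pooled ranks: 470→1, 437→3, 403→5.5, 437→3, 403→5.5
Rank sum = 1 + 3 + 5.5 + 3 + 5.5 = 18

18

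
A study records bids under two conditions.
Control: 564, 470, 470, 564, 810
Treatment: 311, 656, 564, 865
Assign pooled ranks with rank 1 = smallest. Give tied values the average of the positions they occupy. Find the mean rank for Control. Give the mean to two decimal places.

Sorted (ascending): 311, 470, 470, 564, 564, 564, 656, 810, 865
The 2 values of 470 occupy positions 2–3 → average rank (2+3)/2 = 2.5.
The 3 values of 564 occupy positions 4–6 → average rank 5.
Control values → pooled ranks: 564→5, 470→2.5, 470→2.5, 564→5, 810→8
Mean rank = (5 + 2.5 + 2.5 + 5 + 8) / 5 = 4.60

4.60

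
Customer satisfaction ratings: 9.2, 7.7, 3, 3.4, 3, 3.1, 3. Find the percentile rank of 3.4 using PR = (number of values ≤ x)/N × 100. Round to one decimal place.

71.4

N = 7.
Strictly below 3.4: 4. Equal to 3.4: 1.
PR = 5/7 × 100 = 71.4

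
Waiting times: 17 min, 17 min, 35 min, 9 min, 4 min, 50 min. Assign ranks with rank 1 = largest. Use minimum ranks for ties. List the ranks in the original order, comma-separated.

3, 3, 2, 5, 6, 1

Sorted (descending): 50, 35, 17, 17, 9, 4
The 2 values of 17 occupy positions 3–4 → each gets rank 3.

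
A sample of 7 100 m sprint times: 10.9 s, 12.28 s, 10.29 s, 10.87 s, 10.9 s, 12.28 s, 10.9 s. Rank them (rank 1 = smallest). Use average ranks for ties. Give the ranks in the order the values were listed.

4, 6.5, 1, 2, 4, 6.5, 4

Sorted (ascending): 10.29, 10.87, 10.9, 10.9, 10.9, 12.28, 12.28
The 3 values of 10.9 occupy positions 3–5 → average rank 4.
The 2 values of 12.28 occupy positions 6–7 → average rank (6+7)/2 = 6.5.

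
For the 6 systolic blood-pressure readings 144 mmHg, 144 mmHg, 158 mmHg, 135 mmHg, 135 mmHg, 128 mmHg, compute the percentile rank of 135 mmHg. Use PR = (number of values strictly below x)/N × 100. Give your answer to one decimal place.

16.7

N = 6.
Strictly below 135: 1. Equal to 135: 2.
PR = 1/6 × 100 = 16.7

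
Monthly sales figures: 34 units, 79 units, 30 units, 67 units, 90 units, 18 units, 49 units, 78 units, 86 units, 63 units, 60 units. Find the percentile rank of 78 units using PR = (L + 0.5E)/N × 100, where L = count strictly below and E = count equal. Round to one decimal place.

68.2

N = 11.
Strictly below 78: 7. Equal to 78: 1.
PR = (7 + 0.5·1)/11 × 100 = 68.2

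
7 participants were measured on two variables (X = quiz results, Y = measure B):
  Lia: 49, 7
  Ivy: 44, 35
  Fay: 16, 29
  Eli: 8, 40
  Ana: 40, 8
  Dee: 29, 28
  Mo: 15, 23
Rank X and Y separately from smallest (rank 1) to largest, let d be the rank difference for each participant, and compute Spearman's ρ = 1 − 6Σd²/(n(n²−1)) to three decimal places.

-0.536

Ranks of variable 1: 7, 6, 3, 1, 5, 4, 2
Ranks of variable 2: 1, 6, 5, 7, 2, 4, 3
d = r₁ − r₂: 6, 0, -2, -6, 3, 0, -1
d²: 36, 0, 4, 36, 9, 0, 1; Σd² = 86
ρ = 1 − 6·86/(7·48) = 1 − 516/336 = -0.536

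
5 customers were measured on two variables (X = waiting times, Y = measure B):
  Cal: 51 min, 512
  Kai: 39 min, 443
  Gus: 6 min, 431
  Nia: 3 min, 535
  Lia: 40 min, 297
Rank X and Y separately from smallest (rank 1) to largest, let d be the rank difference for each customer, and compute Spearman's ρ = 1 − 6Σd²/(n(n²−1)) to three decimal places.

-0.300

Ranks of variable 1: 5, 3, 2, 1, 4
Ranks of variable 2: 4, 3, 2, 5, 1
d = r₁ − r₂: 1, 0, 0, -4, 3
d²: 1, 0, 0, 16, 9; Σd² = 26
ρ = 1 − 6·26/(5·24) = 1 − 156/120 = -0.300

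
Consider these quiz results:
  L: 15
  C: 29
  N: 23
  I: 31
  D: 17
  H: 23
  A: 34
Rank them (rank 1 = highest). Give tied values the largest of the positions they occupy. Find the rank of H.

5

Sorted (descending): 34, 31, 29, 23, 23, 17, 15
The 2 values of 23 occupy positions 4–5 → each gets rank 5.
H has value 23 → rank 5.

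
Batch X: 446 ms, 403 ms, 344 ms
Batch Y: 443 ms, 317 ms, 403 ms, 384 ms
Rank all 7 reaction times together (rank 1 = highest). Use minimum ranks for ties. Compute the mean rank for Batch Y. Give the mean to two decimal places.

4.25

Sorted (descending): 446, 443, 403, 403, 384, 344, 317
The 2 values of 403 occupy positions 3–4 → each gets rank 3.
Batch Y values → pooled ranks: 443→2, 317→7, 403→3, 384→5
Mean rank = (2 + 7 + 3 + 5) / 4 = 4.25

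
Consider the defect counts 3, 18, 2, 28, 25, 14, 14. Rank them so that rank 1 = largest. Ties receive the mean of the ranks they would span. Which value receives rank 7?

2

Sorted (descending): 28, 25, 18, 14, 14, 3, 2
The 2 values of 14 occupy positions 4–5 → average rank (4+5)/2 = 4.5.
Rank 7 → value 2.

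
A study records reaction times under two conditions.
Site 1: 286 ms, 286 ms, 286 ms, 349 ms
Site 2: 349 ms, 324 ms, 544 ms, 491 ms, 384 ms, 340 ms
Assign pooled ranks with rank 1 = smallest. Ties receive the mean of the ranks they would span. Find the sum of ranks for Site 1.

12.5

Sorted (ascending): 286, 286, 286, 324, 340, 349, 349, 384, 491, 544
The 3 values of 286 occupy positions 1–3 → average rank 2.
The 2 values of 349 occupy positions 6–7 → average rank (6+7)/2 = 6.5.
Site 1 values → pooled ranks: 286→2, 286→2, 286→2, 349→6.5
Rank sum = 2 + 2 + 2 + 6.5 = 12.5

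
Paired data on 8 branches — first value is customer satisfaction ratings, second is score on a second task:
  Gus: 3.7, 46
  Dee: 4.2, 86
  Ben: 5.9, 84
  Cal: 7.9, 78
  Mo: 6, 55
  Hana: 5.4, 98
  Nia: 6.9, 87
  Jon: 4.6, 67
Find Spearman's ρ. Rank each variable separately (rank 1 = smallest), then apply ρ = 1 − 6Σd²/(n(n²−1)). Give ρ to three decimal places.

0.238

Ranks of variable 1: 1, 2, 5, 8, 6, 4, 7, 3
Ranks of variable 2: 1, 6, 5, 4, 2, 8, 7, 3
d = r₁ − r₂: 0, -4, 0, 4, 4, -4, 0, 0
d²: 0, 16, 0, 16, 16, 16, 0, 0; Σd² = 64
ρ = 1 − 6·64/(8·63) = 1 − 384/504 = 0.238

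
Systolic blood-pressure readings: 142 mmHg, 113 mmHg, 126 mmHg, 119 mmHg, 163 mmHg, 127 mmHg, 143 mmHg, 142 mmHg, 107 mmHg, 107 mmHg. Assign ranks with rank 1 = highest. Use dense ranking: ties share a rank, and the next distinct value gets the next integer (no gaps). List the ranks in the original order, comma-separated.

Sorted (descending): 163, 143, 142, 142, 127, 126, 119, 113, 107, 107
The 2 values of 142 share dense rank 3.
The 2 values of 107 share dense rank 8.
Remaining distinct values take the next consecutive integers.

3, 7, 5, 6, 1, 4, 2, 3, 8, 8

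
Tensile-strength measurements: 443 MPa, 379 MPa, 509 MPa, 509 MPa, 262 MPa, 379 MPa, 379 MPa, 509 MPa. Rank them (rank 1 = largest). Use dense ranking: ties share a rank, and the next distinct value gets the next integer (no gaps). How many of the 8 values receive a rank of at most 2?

4

Sorted (descending): 509, 509, 509, 443, 379, 379, 379, 262
The 3 values of 509 share dense rank 1.
The 3 values of 379 share dense rank 3.
Remaining distinct values take the next consecutive integers.
Ranks ≤ 2: {1, 1, 1, 2} → 4 values.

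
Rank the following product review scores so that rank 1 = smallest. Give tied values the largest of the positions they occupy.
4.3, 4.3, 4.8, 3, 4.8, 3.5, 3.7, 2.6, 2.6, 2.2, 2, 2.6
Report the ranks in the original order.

10, 10, 12, 6, 12, 7, 8, 5, 5, 2, 1, 5

Sorted (ascending): 2, 2.2, 2.6, 2.6, 2.6, 3, 3.5, 3.7, 4.3, 4.3, 4.8, 4.8
The 3 values of 2.6 occupy positions 3–5 → each gets rank 5.
The 2 values of 4.3 occupy positions 9–10 → each gets rank 10.
The 2 values of 4.8 occupy positions 11–12 → each gets rank 12.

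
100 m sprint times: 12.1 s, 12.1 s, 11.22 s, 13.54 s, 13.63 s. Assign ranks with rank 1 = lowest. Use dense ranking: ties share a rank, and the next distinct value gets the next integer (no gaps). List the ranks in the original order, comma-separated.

Sorted (ascending): 11.22, 12.1, 12.1, 13.54, 13.63
The 2 values of 12.1 share dense rank 2.
Remaining distinct values take the next consecutive integers.

2, 2, 1, 3, 4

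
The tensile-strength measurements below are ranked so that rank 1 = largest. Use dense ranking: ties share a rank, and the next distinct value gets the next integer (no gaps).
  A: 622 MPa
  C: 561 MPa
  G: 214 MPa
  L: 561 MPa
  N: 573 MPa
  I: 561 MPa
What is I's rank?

3

Sorted (descending): 622, 573, 561, 561, 561, 214
The 3 values of 561 share dense rank 3.
Remaining distinct values take the next consecutive integers.
I has value 561 MPa → rank 3.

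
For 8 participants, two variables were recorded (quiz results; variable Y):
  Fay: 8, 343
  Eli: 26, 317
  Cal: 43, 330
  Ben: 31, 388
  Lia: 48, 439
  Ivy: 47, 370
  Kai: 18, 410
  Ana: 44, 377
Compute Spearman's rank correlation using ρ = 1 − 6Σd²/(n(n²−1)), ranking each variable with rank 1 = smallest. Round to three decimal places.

0.333

Ranks of variable 1: 1, 3, 5, 4, 8, 7, 2, 6
Ranks of variable 2: 3, 1, 2, 6, 8, 4, 7, 5
d = r₁ − r₂: -2, 2, 3, -2, 0, 3, -5, 1
d²: 4, 4, 9, 4, 0, 9, 25, 1; Σd² = 56
ρ = 1 − 6·56/(8·63) = 1 − 336/504 = 0.333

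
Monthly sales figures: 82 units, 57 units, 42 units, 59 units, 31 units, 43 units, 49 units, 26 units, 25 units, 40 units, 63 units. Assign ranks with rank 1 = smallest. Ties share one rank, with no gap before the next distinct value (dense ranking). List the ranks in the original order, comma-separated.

11, 8, 5, 9, 3, 6, 7, 2, 1, 4, 10

Sorted (ascending): 25, 26, 31, 40, 42, 43, 49, 57, 59, 63, 82
No ties — each value takes its position as its rank.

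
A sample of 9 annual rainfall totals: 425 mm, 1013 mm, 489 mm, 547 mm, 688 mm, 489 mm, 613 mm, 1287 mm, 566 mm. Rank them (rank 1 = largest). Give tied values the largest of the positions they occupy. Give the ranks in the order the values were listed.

9, 2, 8, 6, 3, 8, 4, 1, 5

Sorted (descending): 1287, 1013, 688, 613, 566, 547, 489, 489, 425
The 2 values of 489 occupy positions 7–8 → each gets rank 8.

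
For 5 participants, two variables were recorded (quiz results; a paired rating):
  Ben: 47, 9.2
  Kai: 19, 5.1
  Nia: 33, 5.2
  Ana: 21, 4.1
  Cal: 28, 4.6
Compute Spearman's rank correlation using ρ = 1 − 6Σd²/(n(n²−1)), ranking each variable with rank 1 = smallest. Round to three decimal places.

0.700

Ranks of variable 1: 5, 1, 4, 2, 3
Ranks of variable 2: 5, 3, 4, 1, 2
d = r₁ − r₂: 0, -2, 0, 1, 1
d²: 0, 4, 0, 1, 1; Σd² = 6
ρ = 1 − 6·6/(5·24) = 1 − 36/120 = 0.700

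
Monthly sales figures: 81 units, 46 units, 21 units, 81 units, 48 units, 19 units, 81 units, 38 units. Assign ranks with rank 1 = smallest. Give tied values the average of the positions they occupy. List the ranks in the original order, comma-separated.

Sorted (ascending): 19, 21, 38, 46, 48, 81, 81, 81
The 3 values of 81 occupy positions 6–8 → average rank 7.

7, 4, 2, 7, 5, 1, 7, 3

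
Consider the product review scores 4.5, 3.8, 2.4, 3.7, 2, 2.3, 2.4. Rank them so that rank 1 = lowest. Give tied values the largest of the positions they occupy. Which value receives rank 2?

Sorted (ascending): 2, 2.3, 2.4, 2.4, 3.7, 3.8, 4.5
The 2 values of 2.4 occupy positions 3–4 → each gets rank 4.
Rank 2 → value 2.3.

2.3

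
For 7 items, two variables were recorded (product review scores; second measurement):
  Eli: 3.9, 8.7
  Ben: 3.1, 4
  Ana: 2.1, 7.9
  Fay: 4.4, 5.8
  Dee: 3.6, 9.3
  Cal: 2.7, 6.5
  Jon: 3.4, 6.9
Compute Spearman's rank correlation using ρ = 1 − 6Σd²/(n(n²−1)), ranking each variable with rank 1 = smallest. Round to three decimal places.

Ranks of variable 1: 6, 3, 1, 7, 5, 2, 4
Ranks of variable 2: 6, 1, 5, 2, 7, 3, 4
d = r₁ − r₂: 0, 2, -4, 5, -2, -1, 0
d²: 0, 4, 16, 25, 4, 1, 0; Σd² = 50
ρ = 1 − 6·50/(7·48) = 1 − 300/336 = 0.107

0.107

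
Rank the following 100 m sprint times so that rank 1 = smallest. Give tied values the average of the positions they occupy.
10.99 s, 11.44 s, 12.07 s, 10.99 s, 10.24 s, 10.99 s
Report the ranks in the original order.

Sorted (ascending): 10.24, 10.99, 10.99, 10.99, 11.44, 12.07
The 3 values of 10.99 occupy positions 2–4 → average rank 3.

3, 5, 6, 3, 1, 3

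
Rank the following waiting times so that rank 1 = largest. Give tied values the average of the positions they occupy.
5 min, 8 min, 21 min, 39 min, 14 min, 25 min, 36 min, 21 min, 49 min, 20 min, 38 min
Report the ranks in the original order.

Sorted (descending): 49, 39, 38, 36, 25, 21, 21, 20, 14, 8, 5
The 2 values of 21 occupy positions 6–7 → average rank (6+7)/2 = 6.5.

11, 10, 6.5, 2, 9, 5, 4, 6.5, 1, 8, 3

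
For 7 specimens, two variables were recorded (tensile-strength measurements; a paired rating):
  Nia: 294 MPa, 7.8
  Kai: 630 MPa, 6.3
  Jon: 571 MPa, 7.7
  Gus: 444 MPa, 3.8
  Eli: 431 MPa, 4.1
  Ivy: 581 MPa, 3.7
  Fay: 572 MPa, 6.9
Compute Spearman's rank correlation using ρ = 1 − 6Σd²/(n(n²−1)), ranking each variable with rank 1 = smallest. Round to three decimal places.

Ranks of variable 1: 1, 7, 4, 3, 2, 6, 5
Ranks of variable 2: 7, 4, 6, 2, 3, 1, 5
d = r₁ − r₂: -6, 3, -2, 1, -1, 5, 0
d²: 36, 9, 4, 1, 1, 25, 0; Σd² = 76
ρ = 1 − 6·76/(7·48) = 1 − 456/336 = -0.357

-0.357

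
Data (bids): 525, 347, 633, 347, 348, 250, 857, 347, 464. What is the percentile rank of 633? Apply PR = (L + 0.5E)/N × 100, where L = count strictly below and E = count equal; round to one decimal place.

83.3

N = 9.
Strictly below 633: 7. Equal to 633: 1.
PR = (7 + 0.5·1)/9 × 100 = 83.3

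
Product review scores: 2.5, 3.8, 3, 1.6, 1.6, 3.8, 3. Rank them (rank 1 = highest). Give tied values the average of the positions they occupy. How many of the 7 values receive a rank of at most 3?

Sorted (descending): 3.8, 3.8, 3, 3, 2.5, 1.6, 1.6
The 2 values of 3.8 occupy positions 1–2 → average rank (1+2)/2 = 1.5.
The 2 values of 3 occupy positions 3–4 → average rank (3+4)/2 = 3.5.
The 2 values of 1.6 occupy positions 6–7 → average rank (6+7)/2 = 6.5.
Ranks ≤ 3: {1.5, 1.5} → 2 values.

2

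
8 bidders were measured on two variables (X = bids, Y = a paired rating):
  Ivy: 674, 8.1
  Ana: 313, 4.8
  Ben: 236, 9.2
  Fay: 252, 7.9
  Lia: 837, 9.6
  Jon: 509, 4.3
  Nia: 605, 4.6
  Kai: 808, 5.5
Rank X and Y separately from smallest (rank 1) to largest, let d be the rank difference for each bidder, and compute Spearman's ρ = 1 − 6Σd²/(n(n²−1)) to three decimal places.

Ranks of variable 1: 6, 3, 1, 2, 8, 4, 5, 7
Ranks of variable 2: 6, 3, 7, 5, 8, 1, 2, 4
d = r₁ − r₂: 0, 0, -6, -3, 0, 3, 3, 3
d²: 0, 0, 36, 9, 0, 9, 9, 9; Σd² = 72
ρ = 1 − 6·72/(8·63) = 1 − 432/504 = 0.143

0.143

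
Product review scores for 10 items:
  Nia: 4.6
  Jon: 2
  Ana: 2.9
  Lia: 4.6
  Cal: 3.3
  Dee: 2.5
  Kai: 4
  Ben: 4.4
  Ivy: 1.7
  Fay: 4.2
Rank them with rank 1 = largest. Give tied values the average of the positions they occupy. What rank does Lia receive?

Sorted (descending): 4.6, 4.6, 4.4, 4.2, 4, 3.3, 2.9, 2.5, 2, 1.7
The 2 values of 4.6 occupy positions 1–2 → average rank (1+2)/2 = 1.5.
Lia has value 4.6 → rank 1.5.

1.5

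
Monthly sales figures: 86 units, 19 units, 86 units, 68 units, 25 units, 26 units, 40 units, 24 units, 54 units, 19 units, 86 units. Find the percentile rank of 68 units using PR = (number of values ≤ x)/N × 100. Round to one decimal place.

N = 11.
Strictly below 68: 7. Equal to 68: 1.
PR = 8/11 × 100 = 72.7

72.7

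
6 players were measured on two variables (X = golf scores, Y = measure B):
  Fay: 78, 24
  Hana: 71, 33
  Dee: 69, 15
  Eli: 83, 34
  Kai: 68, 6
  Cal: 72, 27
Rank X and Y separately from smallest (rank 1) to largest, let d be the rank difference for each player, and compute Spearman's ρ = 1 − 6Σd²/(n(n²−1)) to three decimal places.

0.771

Ranks of variable 1: 5, 3, 2, 6, 1, 4
Ranks of variable 2: 3, 5, 2, 6, 1, 4
d = r₁ − r₂: 2, -2, 0, 0, 0, 0
d²: 4, 4, 0, 0, 0, 0; Σd² = 8
ρ = 1 − 6·8/(6·35) = 1 − 48/210 = 0.771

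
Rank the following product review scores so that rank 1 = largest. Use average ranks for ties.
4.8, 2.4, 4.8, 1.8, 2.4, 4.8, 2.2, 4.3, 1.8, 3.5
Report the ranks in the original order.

Sorted (descending): 4.8, 4.8, 4.8, 4.3, 3.5, 2.4, 2.4, 2.2, 1.8, 1.8
The 3 values of 4.8 occupy positions 1–3 → average rank 2.
The 2 values of 2.4 occupy positions 6–7 → average rank (6+7)/2 = 6.5.
The 2 values of 1.8 occupy positions 9–10 → average rank (9+10)/2 = 9.5.

2, 6.5, 2, 9.5, 6.5, 2, 8, 4, 9.5, 5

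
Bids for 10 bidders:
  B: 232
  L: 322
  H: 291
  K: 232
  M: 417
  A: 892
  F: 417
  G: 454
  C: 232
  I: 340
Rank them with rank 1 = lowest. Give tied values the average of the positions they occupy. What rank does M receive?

7.5

Sorted (ascending): 232, 232, 232, 291, 322, 340, 417, 417, 454, 892
The 3 values of 232 occupy positions 1–3 → average rank 2.
The 2 values of 417 occupy positions 7–8 → average rank (7+8)/2 = 7.5.
M has value 417 → rank 7.5.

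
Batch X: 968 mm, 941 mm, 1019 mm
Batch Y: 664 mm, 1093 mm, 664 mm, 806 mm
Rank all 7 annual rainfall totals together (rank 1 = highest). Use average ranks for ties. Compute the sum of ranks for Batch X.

9

Sorted (descending): 1093, 1019, 968, 941, 806, 664, 664
The 2 values of 664 occupy positions 6–7 → average rank (6+7)/2 = 6.5.
Batch X values → pooled ranks: 968→3, 941→4, 1019→2
Rank sum = 3 + 4 + 2 = 9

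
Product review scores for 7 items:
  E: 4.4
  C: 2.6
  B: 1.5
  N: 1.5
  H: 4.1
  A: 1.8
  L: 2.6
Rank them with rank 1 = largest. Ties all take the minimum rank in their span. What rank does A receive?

Sorted (descending): 4.4, 4.1, 2.6, 2.6, 1.8, 1.5, 1.5
The 2 values of 2.6 occupy positions 3–4 → each gets rank 3.
The 2 values of 1.5 occupy positions 6–7 → each gets rank 6.
A has value 1.8 → rank 5.

5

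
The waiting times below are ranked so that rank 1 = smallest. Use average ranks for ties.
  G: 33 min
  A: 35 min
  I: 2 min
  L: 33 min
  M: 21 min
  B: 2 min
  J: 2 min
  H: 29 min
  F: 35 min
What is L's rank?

6.5

Sorted (ascending): 2, 2, 2, 21, 29, 33, 33, 35, 35
The 3 values of 2 occupy positions 1–3 → average rank 2.
The 2 values of 33 occupy positions 6–7 → average rank (6+7)/2 = 6.5.
The 2 values of 35 occupy positions 8–9 → average rank (8+9)/2 = 8.5.
L has value 33 min → rank 6.5.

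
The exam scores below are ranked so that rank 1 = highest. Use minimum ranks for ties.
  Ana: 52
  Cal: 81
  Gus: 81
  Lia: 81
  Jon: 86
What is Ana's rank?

5

Sorted (descending): 86, 81, 81, 81, 52
The 3 values of 81 occupy positions 2–4 → each gets rank 2.
Ana has value 52 → rank 5.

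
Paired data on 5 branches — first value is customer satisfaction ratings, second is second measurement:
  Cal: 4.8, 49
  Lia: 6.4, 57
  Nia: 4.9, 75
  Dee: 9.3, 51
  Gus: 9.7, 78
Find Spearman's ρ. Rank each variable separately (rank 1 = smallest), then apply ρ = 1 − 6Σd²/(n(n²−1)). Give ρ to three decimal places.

0.600

Ranks of variable 1: 1, 3, 2, 4, 5
Ranks of variable 2: 1, 3, 4, 2, 5
d = r₁ − r₂: 0, 0, -2, 2, 0
d²: 0, 0, 4, 4, 0; Σd² = 8
ρ = 1 − 6·8/(5·24) = 1 − 48/120 = 0.600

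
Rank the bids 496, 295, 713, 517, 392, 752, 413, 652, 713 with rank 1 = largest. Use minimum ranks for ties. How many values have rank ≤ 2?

3

Sorted (descending): 752, 713, 713, 652, 517, 496, 413, 392, 295
The 2 values of 713 occupy positions 2–3 → each gets rank 2.
Ranks ≤ 2: {1, 2, 2} → 3 values.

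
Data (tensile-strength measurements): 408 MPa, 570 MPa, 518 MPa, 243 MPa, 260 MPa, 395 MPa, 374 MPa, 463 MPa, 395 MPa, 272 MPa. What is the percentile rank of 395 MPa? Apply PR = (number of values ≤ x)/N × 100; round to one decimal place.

N = 10.
Strictly below 395: 4. Equal to 395: 2.
PR = 6/10 × 100 = 60.0

60.0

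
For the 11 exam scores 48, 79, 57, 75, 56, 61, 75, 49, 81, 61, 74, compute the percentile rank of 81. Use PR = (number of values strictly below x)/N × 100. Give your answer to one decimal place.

90.9

N = 11.
Strictly below 81: 10. Equal to 81: 1.
PR = 10/11 × 100 = 90.9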